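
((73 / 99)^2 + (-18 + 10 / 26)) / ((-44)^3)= 135947 / 678346812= 0.00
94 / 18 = 5.22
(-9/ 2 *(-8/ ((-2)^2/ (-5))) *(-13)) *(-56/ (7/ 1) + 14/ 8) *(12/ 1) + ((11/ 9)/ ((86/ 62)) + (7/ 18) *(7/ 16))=-43873.95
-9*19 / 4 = -171 / 4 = -42.75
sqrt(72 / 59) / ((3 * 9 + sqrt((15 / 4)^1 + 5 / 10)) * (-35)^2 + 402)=-14700 * sqrt(2006) / 262982321969 + 803448 * sqrt(118) / 262982321969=0.00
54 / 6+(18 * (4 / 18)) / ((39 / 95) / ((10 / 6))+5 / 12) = 56811 / 3779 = 15.03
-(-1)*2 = 2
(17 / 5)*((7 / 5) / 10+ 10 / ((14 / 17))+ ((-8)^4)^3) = 408880886652283 / 1750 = 233646220944.16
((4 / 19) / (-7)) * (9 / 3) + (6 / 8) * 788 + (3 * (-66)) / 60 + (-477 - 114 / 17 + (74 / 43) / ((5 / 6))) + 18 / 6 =105942939 / 972230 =108.97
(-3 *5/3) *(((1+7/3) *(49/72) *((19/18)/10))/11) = -4655/42768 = -0.11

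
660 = 660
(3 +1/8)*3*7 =525/8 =65.62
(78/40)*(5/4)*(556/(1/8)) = 10842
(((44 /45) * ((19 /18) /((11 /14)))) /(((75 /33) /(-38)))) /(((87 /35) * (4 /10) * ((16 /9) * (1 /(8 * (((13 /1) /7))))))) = -722722 /3915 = -184.60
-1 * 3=-3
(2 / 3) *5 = 10 / 3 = 3.33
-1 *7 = -7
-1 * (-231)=231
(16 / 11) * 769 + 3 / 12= 49227 / 44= 1118.80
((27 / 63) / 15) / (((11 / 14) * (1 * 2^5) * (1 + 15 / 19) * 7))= 19 / 209440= 0.00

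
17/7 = 2.43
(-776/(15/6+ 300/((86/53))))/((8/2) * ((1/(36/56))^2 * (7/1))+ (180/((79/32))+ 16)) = -26690229/1009701440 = -0.03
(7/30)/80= 7/2400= 0.00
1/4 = 0.25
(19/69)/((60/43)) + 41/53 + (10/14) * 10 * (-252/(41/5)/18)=-100975319/8996220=-11.22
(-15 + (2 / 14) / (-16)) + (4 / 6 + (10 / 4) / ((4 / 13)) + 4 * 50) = 65111 / 336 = 193.78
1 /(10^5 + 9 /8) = 8 /800009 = 0.00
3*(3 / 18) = 1 / 2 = 0.50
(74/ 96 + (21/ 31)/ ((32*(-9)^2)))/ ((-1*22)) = -0.04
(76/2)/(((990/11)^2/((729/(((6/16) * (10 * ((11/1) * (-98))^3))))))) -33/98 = -26364780807/78295409500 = -0.34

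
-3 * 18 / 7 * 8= -432 / 7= -61.71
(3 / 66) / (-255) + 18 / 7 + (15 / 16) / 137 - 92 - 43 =-5699428267 / 43039920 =-132.42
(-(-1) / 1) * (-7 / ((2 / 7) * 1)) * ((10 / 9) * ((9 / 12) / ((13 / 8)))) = -490 / 39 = -12.56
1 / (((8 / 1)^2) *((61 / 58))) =29 / 1952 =0.01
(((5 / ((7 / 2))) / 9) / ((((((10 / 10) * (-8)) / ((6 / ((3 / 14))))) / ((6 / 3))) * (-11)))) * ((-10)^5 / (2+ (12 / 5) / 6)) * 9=-1250000 / 33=-37878.79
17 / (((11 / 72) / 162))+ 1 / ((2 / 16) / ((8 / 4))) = 198464 / 11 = 18042.18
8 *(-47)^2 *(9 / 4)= 39762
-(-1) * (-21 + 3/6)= -41/2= -20.50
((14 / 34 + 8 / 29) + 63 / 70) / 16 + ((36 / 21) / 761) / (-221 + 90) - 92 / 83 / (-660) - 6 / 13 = -706873434400079 / 1960000936813920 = -0.36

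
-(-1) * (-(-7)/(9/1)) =7/9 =0.78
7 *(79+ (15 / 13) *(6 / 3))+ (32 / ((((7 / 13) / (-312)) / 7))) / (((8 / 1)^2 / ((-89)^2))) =-208821845 / 13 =-16063218.85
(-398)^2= 158404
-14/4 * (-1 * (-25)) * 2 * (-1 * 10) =1750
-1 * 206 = -206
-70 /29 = -2.41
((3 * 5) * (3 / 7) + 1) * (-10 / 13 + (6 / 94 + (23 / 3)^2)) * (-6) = -364960 / 141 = -2588.37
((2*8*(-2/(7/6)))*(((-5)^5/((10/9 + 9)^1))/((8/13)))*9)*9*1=54675000/49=1115816.33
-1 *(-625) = 625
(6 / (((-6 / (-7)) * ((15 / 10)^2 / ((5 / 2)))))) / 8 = 35 / 36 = 0.97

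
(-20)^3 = -8000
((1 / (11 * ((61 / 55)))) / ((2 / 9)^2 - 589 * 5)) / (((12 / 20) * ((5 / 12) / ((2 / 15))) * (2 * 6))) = -18 / 14551001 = -0.00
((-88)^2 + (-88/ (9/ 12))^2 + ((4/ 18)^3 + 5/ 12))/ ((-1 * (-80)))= 62727647/ 233280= 268.89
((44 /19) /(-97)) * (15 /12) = -55 /1843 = -0.03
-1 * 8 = -8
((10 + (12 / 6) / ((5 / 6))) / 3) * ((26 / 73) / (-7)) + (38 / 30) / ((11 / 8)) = 3996 / 5621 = 0.71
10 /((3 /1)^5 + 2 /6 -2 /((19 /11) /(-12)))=285 /7331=0.04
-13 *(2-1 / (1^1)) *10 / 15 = -26 / 3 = -8.67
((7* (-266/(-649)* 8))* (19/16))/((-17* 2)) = -17689/22066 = -0.80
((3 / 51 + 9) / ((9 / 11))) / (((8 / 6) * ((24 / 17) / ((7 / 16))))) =5929 / 2304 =2.57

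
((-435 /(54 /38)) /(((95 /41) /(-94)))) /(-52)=-55883 /234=-238.82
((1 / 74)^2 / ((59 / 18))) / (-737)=-9 / 119056454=-0.00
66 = 66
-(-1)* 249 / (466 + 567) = 249 / 1033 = 0.24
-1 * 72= -72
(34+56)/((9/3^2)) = 90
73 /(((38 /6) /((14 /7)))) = 438 /19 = 23.05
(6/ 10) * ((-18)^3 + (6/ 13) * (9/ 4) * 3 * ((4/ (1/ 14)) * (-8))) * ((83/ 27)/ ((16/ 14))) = -151641/ 13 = -11664.69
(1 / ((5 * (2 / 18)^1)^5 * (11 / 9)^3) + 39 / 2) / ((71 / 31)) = 7697581077 / 590631250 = 13.03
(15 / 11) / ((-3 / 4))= -20 / 11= -1.82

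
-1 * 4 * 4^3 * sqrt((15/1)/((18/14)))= -874.41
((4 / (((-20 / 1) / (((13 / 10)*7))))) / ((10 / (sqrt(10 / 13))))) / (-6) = 7*sqrt(130) / 3000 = 0.03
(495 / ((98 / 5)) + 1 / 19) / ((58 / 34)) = 801091 / 53998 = 14.84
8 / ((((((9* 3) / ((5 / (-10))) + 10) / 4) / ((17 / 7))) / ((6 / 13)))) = -816 / 1001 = -0.82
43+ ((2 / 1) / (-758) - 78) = -13266 / 379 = -35.00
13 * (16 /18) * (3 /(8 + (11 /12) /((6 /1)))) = 2496 /587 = 4.25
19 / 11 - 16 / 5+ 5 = 194 / 55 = 3.53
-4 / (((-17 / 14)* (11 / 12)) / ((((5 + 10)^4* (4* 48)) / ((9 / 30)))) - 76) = 21772800000 / 413683200187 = 0.05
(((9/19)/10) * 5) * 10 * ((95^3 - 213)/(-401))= -38572290/7619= -5062.64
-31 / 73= -0.42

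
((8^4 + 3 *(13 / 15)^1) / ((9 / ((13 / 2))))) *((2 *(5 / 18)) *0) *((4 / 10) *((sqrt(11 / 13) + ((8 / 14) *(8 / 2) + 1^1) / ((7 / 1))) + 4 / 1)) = 0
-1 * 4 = -4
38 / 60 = 19 / 30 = 0.63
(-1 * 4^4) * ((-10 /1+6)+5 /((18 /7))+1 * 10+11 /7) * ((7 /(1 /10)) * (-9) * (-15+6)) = -13812480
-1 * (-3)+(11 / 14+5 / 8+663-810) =-7985 / 56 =-142.59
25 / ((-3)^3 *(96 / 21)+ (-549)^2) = 175 / 2108943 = 0.00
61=61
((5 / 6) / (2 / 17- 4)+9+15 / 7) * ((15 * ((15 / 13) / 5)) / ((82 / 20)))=757325 / 82082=9.23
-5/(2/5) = -25/2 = -12.50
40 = 40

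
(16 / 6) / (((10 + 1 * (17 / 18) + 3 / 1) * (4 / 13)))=156 / 251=0.62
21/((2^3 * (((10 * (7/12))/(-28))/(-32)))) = 2016/5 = 403.20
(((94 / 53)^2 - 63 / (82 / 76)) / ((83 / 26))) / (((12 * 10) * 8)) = -8271211 / 458833296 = -0.02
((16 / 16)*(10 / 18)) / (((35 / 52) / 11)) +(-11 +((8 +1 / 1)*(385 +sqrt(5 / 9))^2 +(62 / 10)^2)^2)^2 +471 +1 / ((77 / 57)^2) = 68558741061832609365265488*sqrt(5) / 3125 +66029118182530405116961525201151576 / 20844140625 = 3216811041915513564225616.00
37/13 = 2.85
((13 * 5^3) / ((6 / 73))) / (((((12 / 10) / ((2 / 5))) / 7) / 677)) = 562163875 / 18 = 31231326.39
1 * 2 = 2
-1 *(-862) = 862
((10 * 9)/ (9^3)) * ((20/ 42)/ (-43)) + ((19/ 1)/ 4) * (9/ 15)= 4167151/ 1462860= 2.85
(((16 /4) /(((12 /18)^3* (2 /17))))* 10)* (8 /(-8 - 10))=-510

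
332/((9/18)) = 664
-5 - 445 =-450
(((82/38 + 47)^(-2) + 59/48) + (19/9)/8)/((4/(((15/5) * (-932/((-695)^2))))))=-10928196523/5056437082800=-0.00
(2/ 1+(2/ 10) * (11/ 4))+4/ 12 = 173/ 60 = 2.88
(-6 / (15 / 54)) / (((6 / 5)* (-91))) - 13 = -1165 / 91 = -12.80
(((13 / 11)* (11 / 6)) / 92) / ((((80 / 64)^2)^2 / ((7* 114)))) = 110656 / 14375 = 7.70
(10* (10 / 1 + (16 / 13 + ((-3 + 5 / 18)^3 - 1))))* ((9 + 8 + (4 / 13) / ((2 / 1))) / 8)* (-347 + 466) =-100015431985 / 3942432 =-25368.97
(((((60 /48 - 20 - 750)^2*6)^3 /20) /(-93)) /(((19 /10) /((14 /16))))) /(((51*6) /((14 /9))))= -4602823176886962890625 /82026496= -56113858342638.00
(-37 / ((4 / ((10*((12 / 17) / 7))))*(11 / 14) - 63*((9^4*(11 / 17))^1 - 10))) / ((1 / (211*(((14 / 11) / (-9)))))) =-0.00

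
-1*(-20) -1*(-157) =177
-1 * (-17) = 17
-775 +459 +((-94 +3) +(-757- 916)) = -2080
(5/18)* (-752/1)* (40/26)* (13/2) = -18800/9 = -2088.89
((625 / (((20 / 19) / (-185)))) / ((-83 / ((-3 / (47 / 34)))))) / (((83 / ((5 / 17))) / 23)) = -151584375 / 647566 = -234.08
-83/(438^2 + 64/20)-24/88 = -0.27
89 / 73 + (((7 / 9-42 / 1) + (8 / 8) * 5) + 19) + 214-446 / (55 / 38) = -3980216 / 36135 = -110.15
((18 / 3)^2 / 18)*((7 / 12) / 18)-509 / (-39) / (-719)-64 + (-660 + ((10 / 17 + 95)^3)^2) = 18587294912184767360567189 / 24366296603844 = 762828065929.91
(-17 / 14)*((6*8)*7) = -408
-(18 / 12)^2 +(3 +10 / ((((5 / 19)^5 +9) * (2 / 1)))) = 29096507 / 22288016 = 1.31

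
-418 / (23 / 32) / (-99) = 5.87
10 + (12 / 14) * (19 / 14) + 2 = 13.16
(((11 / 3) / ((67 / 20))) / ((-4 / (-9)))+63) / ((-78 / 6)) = -4386 / 871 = -5.04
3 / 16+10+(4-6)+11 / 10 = 743 / 80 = 9.29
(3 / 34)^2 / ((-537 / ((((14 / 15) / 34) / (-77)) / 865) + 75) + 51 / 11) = 33 / 5522713954852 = 0.00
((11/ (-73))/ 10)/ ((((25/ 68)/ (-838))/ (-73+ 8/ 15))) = -340678844/ 136875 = -2488.98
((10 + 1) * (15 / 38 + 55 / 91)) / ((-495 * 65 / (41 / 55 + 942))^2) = 97777452889 / 10362658556250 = 0.01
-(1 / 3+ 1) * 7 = -28 / 3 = -9.33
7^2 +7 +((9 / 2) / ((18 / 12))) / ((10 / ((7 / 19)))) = 10661 / 190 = 56.11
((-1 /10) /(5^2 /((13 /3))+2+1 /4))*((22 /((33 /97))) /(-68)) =1261 /106335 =0.01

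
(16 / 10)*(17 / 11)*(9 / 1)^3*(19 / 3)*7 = 4395384 / 55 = 79916.07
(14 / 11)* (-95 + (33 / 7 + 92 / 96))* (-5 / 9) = 75035 / 1188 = 63.16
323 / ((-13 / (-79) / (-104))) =-204136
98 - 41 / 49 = 4761 / 49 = 97.16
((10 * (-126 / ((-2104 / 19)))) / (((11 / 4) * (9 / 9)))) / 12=1995 / 5786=0.34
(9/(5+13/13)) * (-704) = -1056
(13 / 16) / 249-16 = -63731 / 3984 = -16.00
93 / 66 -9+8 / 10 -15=-2397 / 110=-21.79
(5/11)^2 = 25/121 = 0.21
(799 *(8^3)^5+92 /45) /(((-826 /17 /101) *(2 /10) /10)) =-10860489435227200687420 /3717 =-2921842732103094077.86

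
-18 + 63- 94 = -49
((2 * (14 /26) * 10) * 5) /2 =350 /13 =26.92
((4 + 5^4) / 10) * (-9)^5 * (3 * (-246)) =13705331949 / 5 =2741066389.80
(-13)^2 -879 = -710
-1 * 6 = -6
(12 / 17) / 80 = 3 / 340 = 0.01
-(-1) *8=8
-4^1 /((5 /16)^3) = -16384 /125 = -131.07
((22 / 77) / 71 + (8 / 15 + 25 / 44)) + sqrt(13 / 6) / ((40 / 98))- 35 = -30.29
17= 17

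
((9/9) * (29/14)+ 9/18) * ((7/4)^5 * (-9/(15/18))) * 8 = -583443/160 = -3646.52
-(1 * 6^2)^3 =-46656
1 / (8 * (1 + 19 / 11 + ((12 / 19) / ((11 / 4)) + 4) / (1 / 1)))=209 / 11632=0.02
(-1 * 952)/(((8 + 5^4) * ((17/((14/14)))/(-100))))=5600/633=8.85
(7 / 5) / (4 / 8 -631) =-14 / 6305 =-0.00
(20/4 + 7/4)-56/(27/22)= -4199/108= -38.88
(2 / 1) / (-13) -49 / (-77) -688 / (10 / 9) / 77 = -37833 / 5005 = -7.56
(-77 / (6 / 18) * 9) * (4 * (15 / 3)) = -41580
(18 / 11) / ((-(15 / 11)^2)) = -22 / 25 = -0.88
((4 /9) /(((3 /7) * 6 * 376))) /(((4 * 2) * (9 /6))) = 7 /182736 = 0.00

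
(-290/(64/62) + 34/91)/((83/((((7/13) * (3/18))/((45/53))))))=-2405617/6732960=-0.36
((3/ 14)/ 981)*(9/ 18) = 1/ 9156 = 0.00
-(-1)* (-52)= -52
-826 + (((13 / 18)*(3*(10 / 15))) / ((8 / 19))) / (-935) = -55606567 / 67320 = -826.00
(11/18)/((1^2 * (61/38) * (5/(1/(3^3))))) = 0.00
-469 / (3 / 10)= -4690 / 3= -1563.33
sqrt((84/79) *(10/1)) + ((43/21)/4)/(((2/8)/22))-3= 2 *sqrt(16590)/79 + 883/21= 45.31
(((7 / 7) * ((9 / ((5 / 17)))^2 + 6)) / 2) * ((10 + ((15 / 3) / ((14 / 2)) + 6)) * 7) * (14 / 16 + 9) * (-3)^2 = 1959802533 / 400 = 4899506.33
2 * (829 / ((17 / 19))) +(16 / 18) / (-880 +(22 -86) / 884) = 6892885859 / 3719736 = 1853.06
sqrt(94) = 9.70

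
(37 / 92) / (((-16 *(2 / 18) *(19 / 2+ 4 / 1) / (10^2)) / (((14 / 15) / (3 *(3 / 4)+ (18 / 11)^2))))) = -31339 / 98739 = -0.32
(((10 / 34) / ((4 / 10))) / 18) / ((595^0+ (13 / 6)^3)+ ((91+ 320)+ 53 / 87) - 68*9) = -4350 / 20149607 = -0.00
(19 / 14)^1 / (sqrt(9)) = 19 / 42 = 0.45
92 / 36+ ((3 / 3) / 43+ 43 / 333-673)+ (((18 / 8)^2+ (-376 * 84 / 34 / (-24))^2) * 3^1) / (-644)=-677.29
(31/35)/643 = 31/22505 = 0.00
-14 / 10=-7 / 5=-1.40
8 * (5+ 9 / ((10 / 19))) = 884 / 5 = 176.80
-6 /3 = -2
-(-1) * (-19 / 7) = -19 / 7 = -2.71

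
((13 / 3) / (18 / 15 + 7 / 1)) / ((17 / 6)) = 130 / 697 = 0.19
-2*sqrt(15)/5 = -1.55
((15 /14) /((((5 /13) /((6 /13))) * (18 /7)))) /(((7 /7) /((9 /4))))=9 /8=1.12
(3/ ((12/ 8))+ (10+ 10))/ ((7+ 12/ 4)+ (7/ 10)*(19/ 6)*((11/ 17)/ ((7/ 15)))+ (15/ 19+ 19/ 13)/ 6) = 1108536/ 677653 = 1.64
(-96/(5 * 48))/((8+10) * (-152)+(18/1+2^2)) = 1/6785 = 0.00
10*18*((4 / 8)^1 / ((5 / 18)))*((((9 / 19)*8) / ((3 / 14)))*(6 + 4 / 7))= 715392 / 19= 37652.21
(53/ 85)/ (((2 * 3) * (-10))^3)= -53/ 18360000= -0.00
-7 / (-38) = 0.18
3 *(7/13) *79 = 1659/13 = 127.62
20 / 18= 10 / 9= 1.11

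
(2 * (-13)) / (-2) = 13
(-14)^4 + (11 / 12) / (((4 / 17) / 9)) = 615217 / 16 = 38451.06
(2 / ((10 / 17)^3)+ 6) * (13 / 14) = 102869 / 7000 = 14.70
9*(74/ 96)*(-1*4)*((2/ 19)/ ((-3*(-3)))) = -37/ 114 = -0.32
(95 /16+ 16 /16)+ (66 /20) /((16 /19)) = 1737 /160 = 10.86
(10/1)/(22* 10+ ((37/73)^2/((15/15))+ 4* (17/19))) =1012510/22663603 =0.04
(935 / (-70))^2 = 178.41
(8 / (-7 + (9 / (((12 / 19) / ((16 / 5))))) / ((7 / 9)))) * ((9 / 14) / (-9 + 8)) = -180 / 1807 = -0.10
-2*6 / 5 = -12 / 5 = -2.40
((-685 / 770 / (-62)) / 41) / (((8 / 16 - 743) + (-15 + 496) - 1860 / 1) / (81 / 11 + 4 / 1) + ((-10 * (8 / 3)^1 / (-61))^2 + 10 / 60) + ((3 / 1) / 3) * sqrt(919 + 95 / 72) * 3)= -894679695034868250 / 362720549765299584805331 - 2400739024640625 * sqrt(132526) / 725441099530599169610662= -0.00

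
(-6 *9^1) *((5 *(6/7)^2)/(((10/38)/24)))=-886464/49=-18091.10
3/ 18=1/ 6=0.17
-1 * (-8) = 8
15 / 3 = 5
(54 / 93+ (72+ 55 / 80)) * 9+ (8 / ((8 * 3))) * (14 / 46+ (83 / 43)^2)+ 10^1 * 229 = 62241467523 / 21093392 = 2950.76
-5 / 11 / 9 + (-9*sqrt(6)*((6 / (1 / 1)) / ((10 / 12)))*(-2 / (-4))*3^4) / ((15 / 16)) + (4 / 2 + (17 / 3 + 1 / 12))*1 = 3049 / 396 - 69984*sqrt(6) / 25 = -6849.30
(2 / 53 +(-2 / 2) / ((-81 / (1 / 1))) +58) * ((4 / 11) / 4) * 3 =249209 / 15741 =15.83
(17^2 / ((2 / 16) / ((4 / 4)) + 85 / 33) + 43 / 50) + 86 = 6911359 / 35650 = 193.87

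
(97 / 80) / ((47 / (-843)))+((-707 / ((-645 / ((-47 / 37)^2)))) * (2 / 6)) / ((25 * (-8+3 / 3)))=-1083230805793 / 49801482000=-21.75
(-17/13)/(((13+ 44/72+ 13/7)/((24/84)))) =-612/25337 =-0.02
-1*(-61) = 61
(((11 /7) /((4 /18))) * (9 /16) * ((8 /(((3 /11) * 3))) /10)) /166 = 1089 /46480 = 0.02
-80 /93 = -0.86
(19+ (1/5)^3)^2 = 5645376/15625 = 361.30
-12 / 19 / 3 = -4 / 19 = -0.21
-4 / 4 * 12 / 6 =-2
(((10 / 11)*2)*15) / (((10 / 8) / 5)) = 1200 / 11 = 109.09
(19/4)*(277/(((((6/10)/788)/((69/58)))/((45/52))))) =5365496925/3016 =1779010.92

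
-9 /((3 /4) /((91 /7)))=-156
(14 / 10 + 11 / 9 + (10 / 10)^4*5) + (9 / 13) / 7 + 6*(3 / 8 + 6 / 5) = 281263 / 16380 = 17.17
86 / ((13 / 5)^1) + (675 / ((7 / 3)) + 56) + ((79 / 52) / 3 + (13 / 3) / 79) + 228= 4027547 / 6636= 606.92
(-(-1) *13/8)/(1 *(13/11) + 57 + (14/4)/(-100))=3575/127923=0.03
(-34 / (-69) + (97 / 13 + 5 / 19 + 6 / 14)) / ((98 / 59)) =60857261 / 11691498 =5.21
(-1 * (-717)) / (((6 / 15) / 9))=32265 / 2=16132.50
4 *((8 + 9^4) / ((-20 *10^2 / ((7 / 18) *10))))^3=-97228123877087 / 11664000000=-8335.74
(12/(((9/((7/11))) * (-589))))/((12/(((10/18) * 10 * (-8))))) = 2800/524799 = 0.01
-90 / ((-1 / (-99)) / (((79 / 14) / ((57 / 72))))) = -8446680 / 133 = -63508.87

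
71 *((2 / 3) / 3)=142 / 9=15.78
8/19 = 0.42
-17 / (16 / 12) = -51 / 4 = -12.75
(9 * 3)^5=14348907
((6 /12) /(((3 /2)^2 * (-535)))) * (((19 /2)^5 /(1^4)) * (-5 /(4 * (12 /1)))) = 2476099 /739584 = 3.35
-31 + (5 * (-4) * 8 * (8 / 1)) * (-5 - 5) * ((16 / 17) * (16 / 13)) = 14796.15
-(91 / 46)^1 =-91 / 46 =-1.98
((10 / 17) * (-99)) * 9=-8910 / 17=-524.12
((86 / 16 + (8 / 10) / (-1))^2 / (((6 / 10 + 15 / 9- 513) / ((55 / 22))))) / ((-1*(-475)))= -100467 / 465788800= -0.00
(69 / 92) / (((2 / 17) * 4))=51 / 32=1.59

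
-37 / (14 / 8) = -148 / 7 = -21.14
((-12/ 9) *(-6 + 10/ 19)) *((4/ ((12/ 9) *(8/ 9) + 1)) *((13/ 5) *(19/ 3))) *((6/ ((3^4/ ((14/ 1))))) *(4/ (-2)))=-1211392/ 2655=-456.27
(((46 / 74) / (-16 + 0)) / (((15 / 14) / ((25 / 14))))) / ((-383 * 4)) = 115 / 2720832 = 0.00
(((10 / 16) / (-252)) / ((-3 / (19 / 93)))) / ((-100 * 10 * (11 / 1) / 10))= -19 / 123742080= -0.00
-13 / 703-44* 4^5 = -31674381 / 703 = -45056.02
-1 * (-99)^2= -9801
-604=-604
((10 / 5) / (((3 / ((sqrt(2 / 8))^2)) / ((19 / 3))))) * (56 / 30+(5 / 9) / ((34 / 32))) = 17366 / 6885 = 2.52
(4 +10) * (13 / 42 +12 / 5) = 37.93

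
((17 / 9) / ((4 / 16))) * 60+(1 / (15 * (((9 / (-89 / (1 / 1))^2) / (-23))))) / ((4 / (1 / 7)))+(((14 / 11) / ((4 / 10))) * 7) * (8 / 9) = 17668787 / 41580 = 424.93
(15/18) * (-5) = -4.17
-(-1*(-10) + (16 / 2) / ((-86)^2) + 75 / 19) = -490023 / 35131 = -13.95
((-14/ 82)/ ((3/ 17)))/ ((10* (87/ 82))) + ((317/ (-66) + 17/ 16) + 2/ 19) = -16261951/ 4363920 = -3.73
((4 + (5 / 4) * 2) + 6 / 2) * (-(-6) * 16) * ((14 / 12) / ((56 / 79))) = 1501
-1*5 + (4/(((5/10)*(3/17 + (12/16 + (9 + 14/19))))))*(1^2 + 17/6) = -3817/1797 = -2.12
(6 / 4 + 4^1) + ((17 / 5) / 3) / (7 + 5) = 1007 / 180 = 5.59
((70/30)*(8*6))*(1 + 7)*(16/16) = 896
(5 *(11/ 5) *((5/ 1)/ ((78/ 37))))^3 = 8427392875/ 474552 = 17758.63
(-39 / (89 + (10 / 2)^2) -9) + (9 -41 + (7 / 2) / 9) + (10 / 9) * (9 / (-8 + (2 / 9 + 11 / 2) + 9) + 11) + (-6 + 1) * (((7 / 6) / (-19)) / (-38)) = -42853373 / 1572516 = -27.25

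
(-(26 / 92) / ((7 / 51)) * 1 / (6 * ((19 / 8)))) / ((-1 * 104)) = 17 / 12236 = 0.00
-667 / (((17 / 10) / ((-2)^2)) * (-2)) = 13340 / 17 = 784.71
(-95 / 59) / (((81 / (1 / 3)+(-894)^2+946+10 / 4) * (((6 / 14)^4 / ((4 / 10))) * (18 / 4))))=-364952 / 68854374405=-0.00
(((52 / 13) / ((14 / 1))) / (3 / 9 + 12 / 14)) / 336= 1 / 1400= 0.00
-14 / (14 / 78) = -78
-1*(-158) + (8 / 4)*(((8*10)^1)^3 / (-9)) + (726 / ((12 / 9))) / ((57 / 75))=-38612939 / 342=-112903.33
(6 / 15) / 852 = 1 / 2130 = 0.00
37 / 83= 0.45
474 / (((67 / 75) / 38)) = 1350900 / 67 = 20162.69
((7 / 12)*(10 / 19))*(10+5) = 175 / 38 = 4.61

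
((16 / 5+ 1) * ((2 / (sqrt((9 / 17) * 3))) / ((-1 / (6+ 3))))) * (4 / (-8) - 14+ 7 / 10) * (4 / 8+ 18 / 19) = 15939 * sqrt(51) / 95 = 1198.18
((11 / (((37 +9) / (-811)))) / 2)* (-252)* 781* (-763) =-334911191769 / 23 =-14561356163.87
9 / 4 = 2.25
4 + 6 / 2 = 7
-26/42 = -13/21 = -0.62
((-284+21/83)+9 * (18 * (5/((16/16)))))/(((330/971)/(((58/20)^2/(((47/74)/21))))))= 9238206734071/21455500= 430575.22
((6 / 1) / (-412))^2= 9 / 42436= 0.00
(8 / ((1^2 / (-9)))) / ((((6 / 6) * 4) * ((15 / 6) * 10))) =-18 / 25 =-0.72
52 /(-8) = -13 /2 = -6.50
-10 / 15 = -2 / 3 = -0.67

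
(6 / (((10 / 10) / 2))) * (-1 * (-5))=60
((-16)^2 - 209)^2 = 2209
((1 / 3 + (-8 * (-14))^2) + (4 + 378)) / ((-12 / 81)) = -349011 / 4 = -87252.75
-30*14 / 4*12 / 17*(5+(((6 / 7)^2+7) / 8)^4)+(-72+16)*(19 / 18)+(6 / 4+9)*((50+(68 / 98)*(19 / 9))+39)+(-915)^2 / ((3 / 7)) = 252114529212063547 / 129026128896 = 1953980.42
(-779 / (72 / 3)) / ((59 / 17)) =-13243 / 1416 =-9.35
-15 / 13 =-1.15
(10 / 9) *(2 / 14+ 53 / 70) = 1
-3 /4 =-0.75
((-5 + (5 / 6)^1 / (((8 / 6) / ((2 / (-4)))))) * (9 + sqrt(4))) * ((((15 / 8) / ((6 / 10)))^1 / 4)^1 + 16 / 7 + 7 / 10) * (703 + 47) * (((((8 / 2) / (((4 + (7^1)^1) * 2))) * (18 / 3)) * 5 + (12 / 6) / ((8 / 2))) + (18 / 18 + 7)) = -8257110375 / 3584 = -2303881.24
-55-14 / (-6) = -158 / 3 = -52.67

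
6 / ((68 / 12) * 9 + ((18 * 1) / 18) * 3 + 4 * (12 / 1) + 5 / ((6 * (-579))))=20844 / 354343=0.06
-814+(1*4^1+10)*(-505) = -7884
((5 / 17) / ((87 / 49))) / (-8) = -245 / 11832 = -0.02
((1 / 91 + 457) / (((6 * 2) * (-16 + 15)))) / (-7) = 10397 / 1911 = 5.44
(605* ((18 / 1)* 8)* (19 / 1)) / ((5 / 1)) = 331056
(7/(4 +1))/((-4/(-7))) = 49/20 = 2.45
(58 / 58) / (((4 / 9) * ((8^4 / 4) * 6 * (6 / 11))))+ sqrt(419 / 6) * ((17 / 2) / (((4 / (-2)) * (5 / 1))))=11 / 16384 -17 * sqrt(2514) / 120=-7.10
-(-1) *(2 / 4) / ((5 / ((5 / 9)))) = 1 / 18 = 0.06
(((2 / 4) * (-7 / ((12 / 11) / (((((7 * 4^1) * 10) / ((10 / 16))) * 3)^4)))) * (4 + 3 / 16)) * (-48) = 2104130229239808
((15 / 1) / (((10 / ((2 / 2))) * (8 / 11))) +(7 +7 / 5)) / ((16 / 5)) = 837 / 256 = 3.27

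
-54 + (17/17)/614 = -33155/614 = -54.00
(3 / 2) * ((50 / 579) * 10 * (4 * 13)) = 13000 / 193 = 67.36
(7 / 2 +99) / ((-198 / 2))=-205 / 198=-1.04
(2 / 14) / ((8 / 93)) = 93 / 56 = 1.66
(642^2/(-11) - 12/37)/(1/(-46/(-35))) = -20043120/407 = -49246.00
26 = 26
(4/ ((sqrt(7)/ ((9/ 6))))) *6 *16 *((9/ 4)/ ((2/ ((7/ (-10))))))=-324 *sqrt(7)/ 5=-171.44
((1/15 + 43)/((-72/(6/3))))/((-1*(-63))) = -323/17010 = -0.02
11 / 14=0.79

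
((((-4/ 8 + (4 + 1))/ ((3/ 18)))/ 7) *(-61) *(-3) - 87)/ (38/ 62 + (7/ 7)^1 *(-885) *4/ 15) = -134292/ 51079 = -2.63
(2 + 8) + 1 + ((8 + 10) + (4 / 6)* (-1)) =85 / 3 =28.33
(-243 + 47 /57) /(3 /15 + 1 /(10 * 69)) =-3174920 /2641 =-1202.17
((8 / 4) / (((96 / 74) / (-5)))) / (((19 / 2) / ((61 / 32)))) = -11285 / 7296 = -1.55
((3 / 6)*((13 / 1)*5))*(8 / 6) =130 / 3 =43.33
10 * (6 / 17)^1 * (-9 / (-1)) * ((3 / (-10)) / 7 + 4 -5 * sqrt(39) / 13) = 14958 / 119 -2700 * sqrt(39) / 221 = 49.40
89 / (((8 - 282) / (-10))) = 445 / 137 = 3.25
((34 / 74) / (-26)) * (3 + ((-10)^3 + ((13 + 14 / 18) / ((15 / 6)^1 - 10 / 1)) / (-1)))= 61727 / 3510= 17.59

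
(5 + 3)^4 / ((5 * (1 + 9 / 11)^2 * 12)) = 7744 / 375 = 20.65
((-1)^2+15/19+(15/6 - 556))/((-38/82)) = 859565/722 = 1190.53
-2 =-2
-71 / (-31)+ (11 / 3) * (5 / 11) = 368 / 93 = 3.96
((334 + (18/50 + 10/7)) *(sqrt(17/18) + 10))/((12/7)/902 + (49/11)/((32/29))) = 424033808 *sqrt(34)/30601425 + 1696135232/2040095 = 912.20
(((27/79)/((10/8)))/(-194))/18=-3/38315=-0.00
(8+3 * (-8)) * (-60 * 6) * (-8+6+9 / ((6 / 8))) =57600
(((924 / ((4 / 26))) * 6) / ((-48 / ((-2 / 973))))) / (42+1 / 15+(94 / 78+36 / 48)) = 167310 / 4772843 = 0.04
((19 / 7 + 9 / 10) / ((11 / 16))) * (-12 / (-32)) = 69 / 35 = 1.97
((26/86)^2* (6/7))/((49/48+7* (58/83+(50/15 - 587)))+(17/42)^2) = -84835296/4417638157171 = -0.00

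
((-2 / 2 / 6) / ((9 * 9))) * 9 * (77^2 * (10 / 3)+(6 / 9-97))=-364.20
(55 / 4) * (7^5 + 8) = 924825 / 4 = 231206.25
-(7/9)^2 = -49/81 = -0.60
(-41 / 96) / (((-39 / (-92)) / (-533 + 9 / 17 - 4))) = 358340 / 663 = 540.48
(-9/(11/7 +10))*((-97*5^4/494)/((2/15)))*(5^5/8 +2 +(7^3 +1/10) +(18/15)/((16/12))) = 12504209375/23712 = 527336.77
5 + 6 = 11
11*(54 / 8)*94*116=809622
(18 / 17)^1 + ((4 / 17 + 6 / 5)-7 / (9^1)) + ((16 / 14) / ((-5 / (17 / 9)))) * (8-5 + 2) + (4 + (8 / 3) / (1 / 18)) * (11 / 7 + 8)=380413 / 765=497.27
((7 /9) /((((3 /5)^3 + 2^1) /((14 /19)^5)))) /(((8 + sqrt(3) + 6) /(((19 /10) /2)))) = 329417200 /62703818829-23529800*sqrt(3) /62703818829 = 0.00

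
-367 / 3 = -122.33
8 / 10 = 4 / 5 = 0.80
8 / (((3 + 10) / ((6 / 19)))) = 48 / 247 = 0.19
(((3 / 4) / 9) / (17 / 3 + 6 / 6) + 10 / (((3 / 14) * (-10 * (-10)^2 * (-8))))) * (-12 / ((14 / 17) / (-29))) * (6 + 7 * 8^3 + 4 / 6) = 14604139 / 525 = 27817.41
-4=-4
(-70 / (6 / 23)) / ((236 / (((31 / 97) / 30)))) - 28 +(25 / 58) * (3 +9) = -272925811 / 11949624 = -22.84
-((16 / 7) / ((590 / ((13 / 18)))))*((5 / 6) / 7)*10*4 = -1040 / 78057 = -0.01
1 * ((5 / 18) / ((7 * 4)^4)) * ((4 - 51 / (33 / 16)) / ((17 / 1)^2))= -95 / 2930987136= -0.00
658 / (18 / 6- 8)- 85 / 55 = -7323 / 55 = -133.15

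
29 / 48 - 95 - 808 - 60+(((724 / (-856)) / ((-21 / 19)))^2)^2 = -24525126010497839 / 25492491882081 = -962.05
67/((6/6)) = 67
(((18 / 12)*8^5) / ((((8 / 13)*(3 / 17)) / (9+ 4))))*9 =52955136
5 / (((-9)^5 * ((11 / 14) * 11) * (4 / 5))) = -175 / 14289858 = -0.00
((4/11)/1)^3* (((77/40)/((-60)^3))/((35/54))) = -1/1512500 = -0.00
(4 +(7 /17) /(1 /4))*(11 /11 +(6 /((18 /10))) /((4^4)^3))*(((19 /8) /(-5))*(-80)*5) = 2390753755 /2228224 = 1072.94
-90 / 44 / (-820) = 9 / 3608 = 0.00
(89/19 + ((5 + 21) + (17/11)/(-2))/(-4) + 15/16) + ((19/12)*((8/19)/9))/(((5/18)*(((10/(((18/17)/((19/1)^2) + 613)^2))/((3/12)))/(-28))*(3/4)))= -139489406908300081/1491445652400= -93526.31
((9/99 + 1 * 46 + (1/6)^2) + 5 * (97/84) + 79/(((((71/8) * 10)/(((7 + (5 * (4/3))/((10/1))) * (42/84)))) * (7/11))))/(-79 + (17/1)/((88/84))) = -28170949/30886065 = -0.91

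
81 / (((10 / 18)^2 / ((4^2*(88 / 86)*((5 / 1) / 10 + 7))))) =6928416 / 215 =32225.19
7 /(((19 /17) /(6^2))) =4284 /19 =225.47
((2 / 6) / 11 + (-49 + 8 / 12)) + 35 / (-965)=-307873 / 6369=-48.34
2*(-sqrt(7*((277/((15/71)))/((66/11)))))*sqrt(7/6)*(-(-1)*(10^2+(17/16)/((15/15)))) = -3773*sqrt(295005)/240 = -8538.67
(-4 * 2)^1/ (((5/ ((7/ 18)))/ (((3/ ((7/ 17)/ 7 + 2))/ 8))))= -17/ 150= -0.11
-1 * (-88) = 88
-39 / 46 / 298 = -39 / 13708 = -0.00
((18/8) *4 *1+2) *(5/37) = 55/37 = 1.49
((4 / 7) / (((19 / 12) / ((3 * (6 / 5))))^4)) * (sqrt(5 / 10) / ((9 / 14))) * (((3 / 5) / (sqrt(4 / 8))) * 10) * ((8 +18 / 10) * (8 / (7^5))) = 92876046336 / 139687821875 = 0.66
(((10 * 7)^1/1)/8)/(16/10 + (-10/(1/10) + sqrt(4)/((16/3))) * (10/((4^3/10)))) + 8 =783208/98601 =7.94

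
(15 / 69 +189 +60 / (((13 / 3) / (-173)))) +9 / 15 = -3297323 / 1495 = -2205.57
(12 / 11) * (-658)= -7896 / 11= -717.82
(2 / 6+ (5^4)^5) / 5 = 286102294921876 / 15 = 19073486328125.07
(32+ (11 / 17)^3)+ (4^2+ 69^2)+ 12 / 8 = 47270635 / 9826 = 4810.77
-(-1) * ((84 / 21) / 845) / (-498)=-2 / 210405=-0.00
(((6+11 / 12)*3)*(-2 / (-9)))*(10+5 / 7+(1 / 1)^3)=54.02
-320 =-320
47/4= 11.75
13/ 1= 13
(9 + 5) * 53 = 742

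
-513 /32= -16.03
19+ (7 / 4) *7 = 125 / 4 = 31.25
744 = 744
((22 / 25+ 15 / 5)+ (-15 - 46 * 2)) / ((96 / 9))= -3867 / 400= -9.67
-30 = -30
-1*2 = -2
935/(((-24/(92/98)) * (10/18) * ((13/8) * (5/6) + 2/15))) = -15180/343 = -44.26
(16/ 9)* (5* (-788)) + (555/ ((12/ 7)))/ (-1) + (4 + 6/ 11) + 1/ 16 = -11600561/ 1584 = -7323.59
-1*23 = -23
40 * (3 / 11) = 120 / 11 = 10.91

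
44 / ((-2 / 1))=-22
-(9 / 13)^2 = -81 / 169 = -0.48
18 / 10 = 9 / 5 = 1.80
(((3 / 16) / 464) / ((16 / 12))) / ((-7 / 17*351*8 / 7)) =-17 / 9265152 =-0.00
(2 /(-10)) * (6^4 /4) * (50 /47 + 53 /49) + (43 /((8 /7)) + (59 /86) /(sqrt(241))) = -9341057 /92120 + 59 * sqrt(241) /20726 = -101.36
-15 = -15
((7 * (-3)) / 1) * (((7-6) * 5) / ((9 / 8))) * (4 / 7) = -160 / 3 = -53.33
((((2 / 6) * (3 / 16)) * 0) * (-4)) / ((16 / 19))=0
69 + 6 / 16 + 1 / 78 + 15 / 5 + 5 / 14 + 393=1017187 / 2184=465.74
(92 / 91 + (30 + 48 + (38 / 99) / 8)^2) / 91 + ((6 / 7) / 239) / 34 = 353243904076237 / 5276184561648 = 66.95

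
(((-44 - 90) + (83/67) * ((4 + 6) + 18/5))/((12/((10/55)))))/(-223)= 0.01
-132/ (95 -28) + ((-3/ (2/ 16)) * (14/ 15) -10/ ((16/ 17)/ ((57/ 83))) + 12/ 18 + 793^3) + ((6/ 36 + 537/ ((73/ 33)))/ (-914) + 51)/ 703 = 7804553487668824948211/ 15650511151560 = 498677226.07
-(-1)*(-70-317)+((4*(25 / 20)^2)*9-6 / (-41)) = -54219 / 164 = -330.60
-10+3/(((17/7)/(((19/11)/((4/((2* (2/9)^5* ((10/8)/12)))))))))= -110420965/11042163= -10.00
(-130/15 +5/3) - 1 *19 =-26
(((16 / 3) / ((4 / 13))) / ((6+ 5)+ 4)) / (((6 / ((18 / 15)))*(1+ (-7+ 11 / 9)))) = -52 / 1075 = -0.05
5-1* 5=0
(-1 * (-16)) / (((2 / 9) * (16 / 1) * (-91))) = -9 / 182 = -0.05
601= 601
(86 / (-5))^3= -636056 / 125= -5088.45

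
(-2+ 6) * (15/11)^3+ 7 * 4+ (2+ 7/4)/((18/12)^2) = 39.81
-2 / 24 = -1 / 12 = -0.08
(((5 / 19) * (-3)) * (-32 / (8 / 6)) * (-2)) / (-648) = 10 / 171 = 0.06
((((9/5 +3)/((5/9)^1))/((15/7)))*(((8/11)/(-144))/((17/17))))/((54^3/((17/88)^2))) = -2023/419169168000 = -0.00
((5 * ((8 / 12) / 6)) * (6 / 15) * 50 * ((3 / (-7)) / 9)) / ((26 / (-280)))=2000 / 351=5.70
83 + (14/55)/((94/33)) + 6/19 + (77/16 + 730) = 818.22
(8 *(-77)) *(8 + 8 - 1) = -9240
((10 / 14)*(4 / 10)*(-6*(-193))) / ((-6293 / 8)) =-18528 / 44051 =-0.42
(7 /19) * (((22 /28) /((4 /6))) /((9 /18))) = 33 /38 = 0.87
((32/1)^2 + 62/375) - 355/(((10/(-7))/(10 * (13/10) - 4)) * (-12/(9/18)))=5585867/6000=930.98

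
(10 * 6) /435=4 /29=0.14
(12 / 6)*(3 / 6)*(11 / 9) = 11 / 9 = 1.22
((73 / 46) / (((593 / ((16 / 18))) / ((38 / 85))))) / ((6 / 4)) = 22192 / 31301505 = 0.00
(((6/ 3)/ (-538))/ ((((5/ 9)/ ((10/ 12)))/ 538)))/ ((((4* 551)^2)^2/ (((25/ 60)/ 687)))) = -5/ 64842998443097088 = -0.00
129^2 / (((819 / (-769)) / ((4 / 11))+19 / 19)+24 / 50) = -29760300 / 2591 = -11486.03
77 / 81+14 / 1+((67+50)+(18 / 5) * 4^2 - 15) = 70693 / 405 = 174.55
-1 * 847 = -847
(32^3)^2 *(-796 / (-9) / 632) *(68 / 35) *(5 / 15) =7264937181184 / 74655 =97313471.05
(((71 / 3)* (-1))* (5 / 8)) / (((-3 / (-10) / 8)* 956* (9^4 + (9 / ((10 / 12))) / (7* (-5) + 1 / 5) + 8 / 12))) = -51475 / 818581692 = -0.00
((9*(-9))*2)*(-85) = 13770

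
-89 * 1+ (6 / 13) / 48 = -9255 / 104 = -88.99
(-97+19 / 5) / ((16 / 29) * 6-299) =13514 / 42875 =0.32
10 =10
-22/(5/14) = -308/5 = -61.60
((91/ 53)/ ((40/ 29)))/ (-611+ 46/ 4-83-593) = -2639/ 2704060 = -0.00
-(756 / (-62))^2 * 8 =-1143072 / 961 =-1189.46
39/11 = 3.55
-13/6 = -2.17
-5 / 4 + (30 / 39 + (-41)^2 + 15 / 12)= 21863 / 13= 1681.77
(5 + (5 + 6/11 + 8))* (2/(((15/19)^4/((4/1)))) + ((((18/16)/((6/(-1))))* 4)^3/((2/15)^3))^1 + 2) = -68468661253/23760000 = -2881.68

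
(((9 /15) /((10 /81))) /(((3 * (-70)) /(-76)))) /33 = 0.05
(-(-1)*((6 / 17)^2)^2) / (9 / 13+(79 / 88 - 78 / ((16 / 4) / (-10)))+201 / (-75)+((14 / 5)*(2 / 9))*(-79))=333590400 / 3111976006363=0.00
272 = 272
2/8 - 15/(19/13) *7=-5441/76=-71.59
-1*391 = -391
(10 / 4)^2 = 25 / 4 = 6.25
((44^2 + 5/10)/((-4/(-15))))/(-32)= -58095/256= -226.93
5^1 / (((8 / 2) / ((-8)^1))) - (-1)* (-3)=-13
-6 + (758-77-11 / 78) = 674.86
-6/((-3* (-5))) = -2/5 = -0.40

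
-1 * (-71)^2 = -5041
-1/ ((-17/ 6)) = 6/ 17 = 0.35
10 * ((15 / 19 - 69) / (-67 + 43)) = 540 / 19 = 28.42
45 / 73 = 0.62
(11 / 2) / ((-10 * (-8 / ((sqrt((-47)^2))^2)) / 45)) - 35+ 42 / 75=5439723 / 800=6799.65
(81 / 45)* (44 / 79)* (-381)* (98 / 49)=-301752 / 395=-763.93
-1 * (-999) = 999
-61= -61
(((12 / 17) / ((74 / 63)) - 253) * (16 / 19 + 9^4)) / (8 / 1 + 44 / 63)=-1246976534475 / 6549148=-190402.86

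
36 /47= 0.77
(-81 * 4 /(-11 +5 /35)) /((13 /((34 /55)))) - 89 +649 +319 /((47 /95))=770156691 /638495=1206.21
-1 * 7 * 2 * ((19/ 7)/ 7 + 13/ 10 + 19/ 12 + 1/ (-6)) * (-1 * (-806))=-35030.30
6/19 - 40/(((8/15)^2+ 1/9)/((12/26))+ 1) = -1010958/47633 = -21.22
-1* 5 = -5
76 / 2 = 38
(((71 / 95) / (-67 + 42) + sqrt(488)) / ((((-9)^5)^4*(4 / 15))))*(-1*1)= 71 / 7699854790736054907300 - 5*sqrt(122) / 8105110306037952534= -0.00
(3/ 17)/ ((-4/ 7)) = -21/ 68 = -0.31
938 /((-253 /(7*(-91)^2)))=-54373046 /253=-214913.23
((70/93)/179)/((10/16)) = 112/16647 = 0.01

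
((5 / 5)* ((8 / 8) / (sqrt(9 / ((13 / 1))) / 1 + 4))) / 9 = 0.02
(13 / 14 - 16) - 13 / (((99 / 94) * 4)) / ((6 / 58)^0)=-12583 / 693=-18.16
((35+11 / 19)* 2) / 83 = 1352 / 1577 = 0.86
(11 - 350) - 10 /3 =-1027 /3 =-342.33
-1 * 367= -367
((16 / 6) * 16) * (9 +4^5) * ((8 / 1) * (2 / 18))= 1057792 / 27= 39177.48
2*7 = 14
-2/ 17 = -0.12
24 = 24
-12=-12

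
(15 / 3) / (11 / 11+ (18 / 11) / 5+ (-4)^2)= 275 / 953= 0.29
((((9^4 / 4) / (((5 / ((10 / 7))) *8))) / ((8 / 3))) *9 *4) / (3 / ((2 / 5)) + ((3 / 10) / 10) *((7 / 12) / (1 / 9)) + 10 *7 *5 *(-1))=-4428675 / 1917118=-2.31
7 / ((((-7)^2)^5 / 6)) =6 / 40353607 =0.00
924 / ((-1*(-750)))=154 / 125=1.23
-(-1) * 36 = 36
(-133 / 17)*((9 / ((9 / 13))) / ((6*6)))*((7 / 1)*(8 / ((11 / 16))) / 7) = -55328 / 1683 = -32.87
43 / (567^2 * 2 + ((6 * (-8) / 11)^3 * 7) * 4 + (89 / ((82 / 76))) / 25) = 58663825 / 874029321992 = 0.00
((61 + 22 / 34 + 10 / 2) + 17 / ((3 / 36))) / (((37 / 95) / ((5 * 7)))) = 15298325 / 629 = 24321.66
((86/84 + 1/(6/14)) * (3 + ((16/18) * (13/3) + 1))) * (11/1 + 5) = 79712/189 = 421.76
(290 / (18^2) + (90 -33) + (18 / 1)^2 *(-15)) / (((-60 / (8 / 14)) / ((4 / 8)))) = 777941 / 34020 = 22.87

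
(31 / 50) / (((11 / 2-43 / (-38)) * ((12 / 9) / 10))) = 589 / 840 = 0.70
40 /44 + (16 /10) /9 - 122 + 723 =298033 /495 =602.09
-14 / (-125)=14 / 125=0.11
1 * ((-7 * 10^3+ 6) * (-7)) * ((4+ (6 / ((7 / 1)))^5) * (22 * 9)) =103866439248 / 2401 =43259658.16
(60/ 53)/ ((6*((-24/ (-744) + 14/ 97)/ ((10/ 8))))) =75175/ 56286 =1.34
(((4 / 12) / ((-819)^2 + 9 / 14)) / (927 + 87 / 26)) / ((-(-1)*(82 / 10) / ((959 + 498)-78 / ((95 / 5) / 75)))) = 39736060 / 530851296456459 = 0.00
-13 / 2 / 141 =-13 / 282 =-0.05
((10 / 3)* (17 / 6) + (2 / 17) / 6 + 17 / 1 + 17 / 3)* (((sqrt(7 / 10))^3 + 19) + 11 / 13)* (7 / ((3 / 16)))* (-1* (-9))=963536* sqrt(70) / 1275 + 47350912 / 221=220580.28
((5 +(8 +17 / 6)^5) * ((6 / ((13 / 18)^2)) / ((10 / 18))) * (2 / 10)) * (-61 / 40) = -127404179649 / 135200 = -942338.61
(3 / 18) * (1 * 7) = 7 / 6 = 1.17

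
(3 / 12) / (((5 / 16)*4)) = 1 / 5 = 0.20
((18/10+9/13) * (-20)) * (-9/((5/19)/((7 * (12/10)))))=4653936/325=14319.80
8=8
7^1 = 7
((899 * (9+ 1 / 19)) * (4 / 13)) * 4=2474048 / 247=10016.39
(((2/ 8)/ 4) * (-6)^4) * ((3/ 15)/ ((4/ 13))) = 1053/ 20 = 52.65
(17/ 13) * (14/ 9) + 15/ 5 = 589/ 117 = 5.03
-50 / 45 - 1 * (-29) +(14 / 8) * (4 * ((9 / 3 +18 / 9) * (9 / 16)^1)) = 6851 / 144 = 47.58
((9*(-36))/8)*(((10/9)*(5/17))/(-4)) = 225/68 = 3.31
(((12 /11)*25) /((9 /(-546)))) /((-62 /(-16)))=-145600 /341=-426.98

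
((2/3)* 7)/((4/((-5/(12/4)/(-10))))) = 7/36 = 0.19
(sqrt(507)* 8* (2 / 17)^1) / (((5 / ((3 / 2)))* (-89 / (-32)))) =9984* sqrt(3) / 7565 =2.29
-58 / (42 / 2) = -58 / 21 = -2.76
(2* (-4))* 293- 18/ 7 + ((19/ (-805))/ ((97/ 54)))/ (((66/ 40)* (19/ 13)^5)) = -52533785772682/ 22387453627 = -2346.57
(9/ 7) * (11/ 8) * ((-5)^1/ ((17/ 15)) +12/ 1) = 12771/ 952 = 13.41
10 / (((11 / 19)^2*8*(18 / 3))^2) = 651605 / 16866432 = 0.04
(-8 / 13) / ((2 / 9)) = -36 / 13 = -2.77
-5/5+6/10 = -2/5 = -0.40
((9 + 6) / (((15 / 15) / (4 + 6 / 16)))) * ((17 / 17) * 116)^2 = 883050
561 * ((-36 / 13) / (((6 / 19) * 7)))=-63954 / 91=-702.79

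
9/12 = 3/4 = 0.75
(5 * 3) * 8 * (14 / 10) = 168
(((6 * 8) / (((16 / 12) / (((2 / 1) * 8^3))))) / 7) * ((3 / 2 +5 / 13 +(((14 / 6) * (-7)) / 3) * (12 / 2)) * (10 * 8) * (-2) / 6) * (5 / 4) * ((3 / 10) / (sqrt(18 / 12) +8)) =67436544 / 325-4214784 * sqrt(6) / 325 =175730.69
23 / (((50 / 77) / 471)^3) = 1097141727661749 / 125000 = 8777133821.29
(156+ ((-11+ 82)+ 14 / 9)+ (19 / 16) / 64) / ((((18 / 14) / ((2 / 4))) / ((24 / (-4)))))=-14745773 / 27648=-533.34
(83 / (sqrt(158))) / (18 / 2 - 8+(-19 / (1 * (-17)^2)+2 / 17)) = 23987 * sqrt(158) / 48032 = 6.28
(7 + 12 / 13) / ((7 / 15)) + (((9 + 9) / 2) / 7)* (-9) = 492 / 91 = 5.41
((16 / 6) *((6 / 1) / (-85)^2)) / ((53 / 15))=48 / 76585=0.00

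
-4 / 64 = -1 / 16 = -0.06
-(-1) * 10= 10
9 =9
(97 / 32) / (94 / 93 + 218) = 9021 / 651776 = 0.01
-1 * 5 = -5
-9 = -9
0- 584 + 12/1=-572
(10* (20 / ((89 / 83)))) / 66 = 8300 / 2937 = 2.83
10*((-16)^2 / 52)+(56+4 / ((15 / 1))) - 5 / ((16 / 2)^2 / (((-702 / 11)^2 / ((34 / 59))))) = -5733006197 / 12835680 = -446.65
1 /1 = 1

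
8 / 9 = 0.89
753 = 753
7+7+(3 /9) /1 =43 /3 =14.33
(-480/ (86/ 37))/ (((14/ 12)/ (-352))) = 18754560/ 301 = 62307.51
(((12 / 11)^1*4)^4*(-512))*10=-27179089920 / 14641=-1856368.41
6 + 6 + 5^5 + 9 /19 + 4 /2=59650 /19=3139.47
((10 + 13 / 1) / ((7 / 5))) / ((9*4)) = 115 / 252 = 0.46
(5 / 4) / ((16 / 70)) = 175 / 32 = 5.47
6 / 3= 2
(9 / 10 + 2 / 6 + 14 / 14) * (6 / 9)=67 / 45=1.49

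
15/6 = 5/2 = 2.50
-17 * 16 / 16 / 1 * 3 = -51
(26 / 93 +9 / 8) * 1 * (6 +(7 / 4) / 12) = 8.63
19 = 19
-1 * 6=-6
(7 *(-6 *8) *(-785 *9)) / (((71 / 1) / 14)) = 33233760 / 71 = 468081.13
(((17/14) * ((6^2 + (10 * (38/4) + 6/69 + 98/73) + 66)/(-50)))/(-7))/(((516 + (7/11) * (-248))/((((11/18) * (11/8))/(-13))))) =-0.00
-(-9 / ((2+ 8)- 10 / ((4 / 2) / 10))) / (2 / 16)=-9 / 5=-1.80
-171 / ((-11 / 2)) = 342 / 11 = 31.09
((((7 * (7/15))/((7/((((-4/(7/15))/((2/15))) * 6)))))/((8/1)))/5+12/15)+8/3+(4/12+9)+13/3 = 379/30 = 12.63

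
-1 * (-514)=514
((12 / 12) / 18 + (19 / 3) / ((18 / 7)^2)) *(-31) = -30535 / 972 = -31.41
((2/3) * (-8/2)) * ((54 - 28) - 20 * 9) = 1232/3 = 410.67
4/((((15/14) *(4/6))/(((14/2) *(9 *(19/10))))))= 16758/25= 670.32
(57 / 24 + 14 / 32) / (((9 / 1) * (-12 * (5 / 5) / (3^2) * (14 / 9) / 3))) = -405 / 896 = -0.45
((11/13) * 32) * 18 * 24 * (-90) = -13685760/13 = -1052750.77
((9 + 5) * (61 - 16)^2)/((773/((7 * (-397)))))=-78784650/773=-101920.63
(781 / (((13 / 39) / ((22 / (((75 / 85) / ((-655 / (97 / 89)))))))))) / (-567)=3405523946 / 54999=61919.74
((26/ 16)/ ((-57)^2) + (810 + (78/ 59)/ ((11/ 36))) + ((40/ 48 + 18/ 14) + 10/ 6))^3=901544111317279639674539581529287/ 1646445295343084845948416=547570037.02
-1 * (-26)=26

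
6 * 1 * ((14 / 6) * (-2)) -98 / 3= -182 / 3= -60.67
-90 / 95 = -18 / 19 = -0.95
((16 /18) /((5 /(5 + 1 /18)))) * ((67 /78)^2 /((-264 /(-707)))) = 22216061 /12509640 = 1.78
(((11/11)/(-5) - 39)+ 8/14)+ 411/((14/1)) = -649/70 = -9.27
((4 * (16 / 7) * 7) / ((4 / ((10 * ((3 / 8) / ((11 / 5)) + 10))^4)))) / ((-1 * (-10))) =80205131328125 / 468512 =171191199.65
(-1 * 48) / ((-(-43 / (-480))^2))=5981.18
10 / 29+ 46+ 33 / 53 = 72189 / 1537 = 46.97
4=4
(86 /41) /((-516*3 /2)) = -1 /369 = -0.00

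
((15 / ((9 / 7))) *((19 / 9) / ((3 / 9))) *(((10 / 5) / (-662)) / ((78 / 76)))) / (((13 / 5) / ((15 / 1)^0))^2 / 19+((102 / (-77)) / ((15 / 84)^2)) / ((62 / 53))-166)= 818621650 / 757086631821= 0.00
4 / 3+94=286 / 3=95.33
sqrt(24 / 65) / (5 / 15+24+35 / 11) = 33 *sqrt(390) / 29510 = 0.02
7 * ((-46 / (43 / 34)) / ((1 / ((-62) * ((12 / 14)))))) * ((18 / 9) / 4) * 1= 290904 / 43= 6765.21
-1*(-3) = 3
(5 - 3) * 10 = 20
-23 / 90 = -0.26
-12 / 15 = -4 / 5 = -0.80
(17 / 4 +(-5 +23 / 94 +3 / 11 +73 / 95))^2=11081562361 / 38596531600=0.29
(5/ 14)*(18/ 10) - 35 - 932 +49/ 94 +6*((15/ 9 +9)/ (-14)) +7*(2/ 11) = -969.13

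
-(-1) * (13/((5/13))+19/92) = 15643/460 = 34.01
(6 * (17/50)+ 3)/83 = 126/2075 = 0.06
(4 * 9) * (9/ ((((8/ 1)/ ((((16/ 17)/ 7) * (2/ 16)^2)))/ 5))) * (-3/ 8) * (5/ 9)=-675/ 7616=-0.09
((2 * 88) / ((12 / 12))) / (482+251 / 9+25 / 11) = 1089 / 3169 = 0.34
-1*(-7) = 7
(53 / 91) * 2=106 / 91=1.16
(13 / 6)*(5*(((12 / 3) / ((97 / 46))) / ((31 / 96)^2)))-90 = 9981030 / 93217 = 107.07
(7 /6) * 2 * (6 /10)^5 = 567 /3125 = 0.18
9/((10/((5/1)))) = 9/2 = 4.50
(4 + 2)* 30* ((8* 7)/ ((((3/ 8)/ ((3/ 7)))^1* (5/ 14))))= 32256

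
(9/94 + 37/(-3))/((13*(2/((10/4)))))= -17255/14664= -1.18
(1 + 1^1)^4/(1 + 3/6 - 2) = -32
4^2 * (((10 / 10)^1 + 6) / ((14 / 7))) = 56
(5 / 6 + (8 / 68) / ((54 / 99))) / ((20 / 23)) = 2461 / 2040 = 1.21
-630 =-630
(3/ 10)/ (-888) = -1/ 2960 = -0.00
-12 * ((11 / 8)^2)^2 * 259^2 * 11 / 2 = -15825383.98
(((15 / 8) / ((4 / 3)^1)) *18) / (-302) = -405 / 4832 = -0.08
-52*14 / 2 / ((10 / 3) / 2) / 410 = -546 / 1025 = -0.53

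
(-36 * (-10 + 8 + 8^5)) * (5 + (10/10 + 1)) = -8257032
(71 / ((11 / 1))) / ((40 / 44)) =71 / 10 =7.10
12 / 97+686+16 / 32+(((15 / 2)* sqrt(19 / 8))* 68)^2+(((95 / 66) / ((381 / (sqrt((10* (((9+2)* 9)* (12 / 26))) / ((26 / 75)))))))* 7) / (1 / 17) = 56525* sqrt(110) / 36322+59987140 / 97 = 618440.45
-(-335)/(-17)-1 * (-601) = 581.29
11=11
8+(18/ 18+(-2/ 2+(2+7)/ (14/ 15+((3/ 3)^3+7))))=1207/ 134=9.01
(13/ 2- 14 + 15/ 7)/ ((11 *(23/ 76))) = -1.61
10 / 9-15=-125 / 9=-13.89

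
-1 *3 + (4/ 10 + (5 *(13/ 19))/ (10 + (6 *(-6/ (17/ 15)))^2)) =-14529021/ 5595310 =-2.60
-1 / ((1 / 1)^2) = -1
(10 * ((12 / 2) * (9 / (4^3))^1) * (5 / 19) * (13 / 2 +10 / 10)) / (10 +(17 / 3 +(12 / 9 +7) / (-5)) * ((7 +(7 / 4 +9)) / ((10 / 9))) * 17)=0.02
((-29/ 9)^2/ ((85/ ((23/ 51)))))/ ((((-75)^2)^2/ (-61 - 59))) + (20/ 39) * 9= 44440521425828/ 9628780078125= 4.62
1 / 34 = 0.03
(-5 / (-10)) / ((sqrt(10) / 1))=sqrt(10) / 20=0.16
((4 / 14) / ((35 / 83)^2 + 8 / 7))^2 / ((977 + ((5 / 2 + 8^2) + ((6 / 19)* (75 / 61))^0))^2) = 759333136 / 17700211814032449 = 0.00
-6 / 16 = -3 / 8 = -0.38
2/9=0.22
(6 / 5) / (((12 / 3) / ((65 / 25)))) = 39 / 50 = 0.78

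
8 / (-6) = -4 / 3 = -1.33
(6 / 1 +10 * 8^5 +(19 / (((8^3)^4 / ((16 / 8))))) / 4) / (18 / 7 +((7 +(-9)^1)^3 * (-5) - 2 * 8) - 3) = 315257746351980677 / 22677427322880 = 13901.83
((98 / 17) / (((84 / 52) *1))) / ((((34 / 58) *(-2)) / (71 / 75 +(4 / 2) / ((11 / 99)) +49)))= -13448344 / 65025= -206.82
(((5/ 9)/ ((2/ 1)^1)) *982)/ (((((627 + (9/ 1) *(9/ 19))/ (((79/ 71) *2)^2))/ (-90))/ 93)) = -180489095900/ 10076959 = -17911.07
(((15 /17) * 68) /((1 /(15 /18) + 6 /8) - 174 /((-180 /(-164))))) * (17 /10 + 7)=-6264 /1879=-3.33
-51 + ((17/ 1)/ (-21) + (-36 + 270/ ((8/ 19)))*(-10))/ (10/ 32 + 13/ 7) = -2071091/ 729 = -2841.00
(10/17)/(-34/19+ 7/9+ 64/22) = 18810/60673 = 0.31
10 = 10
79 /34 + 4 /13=1163 /442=2.63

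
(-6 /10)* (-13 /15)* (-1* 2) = -26 /25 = -1.04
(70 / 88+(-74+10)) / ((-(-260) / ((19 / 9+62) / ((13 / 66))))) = -534879 / 6760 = -79.12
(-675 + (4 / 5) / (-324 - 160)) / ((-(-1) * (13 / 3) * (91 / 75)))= -18376920 / 143143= -128.38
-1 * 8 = -8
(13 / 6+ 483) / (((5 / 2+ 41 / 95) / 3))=276545 / 557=496.49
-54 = -54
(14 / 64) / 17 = 7 / 544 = 0.01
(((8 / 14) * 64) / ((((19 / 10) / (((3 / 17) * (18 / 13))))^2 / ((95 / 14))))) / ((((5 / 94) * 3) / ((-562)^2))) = 369382842777600 / 45470971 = 8123487.02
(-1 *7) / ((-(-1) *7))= -1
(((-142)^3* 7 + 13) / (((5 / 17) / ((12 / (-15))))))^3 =162029871111272640336386.70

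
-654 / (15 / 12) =-2616 / 5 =-523.20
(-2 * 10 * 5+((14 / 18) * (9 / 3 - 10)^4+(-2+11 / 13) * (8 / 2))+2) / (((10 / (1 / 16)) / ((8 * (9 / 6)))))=41297 / 312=132.36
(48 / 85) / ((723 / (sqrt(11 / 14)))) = 8* sqrt(154) / 143395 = 0.00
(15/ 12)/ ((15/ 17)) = 17/ 12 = 1.42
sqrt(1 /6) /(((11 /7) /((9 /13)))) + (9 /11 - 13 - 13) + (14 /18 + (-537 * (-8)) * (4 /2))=21 * sqrt(6) /286 + 848192 /99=8567.78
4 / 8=1 / 2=0.50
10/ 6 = 5/ 3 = 1.67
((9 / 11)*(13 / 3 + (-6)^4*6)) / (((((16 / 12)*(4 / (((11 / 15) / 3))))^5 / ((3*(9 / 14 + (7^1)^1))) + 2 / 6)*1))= 329091364503 / 11147690832457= 0.03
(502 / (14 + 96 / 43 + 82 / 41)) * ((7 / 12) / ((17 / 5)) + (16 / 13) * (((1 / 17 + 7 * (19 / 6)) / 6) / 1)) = 406216141 / 3118752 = 130.25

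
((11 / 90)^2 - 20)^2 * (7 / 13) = 183433674487 / 852930000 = 215.06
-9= -9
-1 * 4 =-4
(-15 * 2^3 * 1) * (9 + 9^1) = -2160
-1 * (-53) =53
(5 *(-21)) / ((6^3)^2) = -35 / 15552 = -0.00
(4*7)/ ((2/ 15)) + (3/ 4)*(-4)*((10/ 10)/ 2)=417/ 2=208.50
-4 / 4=-1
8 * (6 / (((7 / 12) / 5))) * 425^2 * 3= 1560600000 / 7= 222942857.14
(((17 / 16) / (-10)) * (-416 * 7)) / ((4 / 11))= 17017 / 20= 850.85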